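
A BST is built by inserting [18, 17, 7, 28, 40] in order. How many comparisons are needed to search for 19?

Search path for 19: 18 -> 28
Found: False
Comparisons: 2


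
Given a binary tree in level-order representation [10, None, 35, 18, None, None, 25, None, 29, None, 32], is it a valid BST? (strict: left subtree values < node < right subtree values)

Level-order array: [10, None, 35, 18, None, None, 25, None, 29, None, 32]
Validate using subtree bounds (lo, hi): at each node, require lo < value < hi,
then recurse left with hi=value and right with lo=value.
Preorder trace (stopping at first violation):
  at node 10 with bounds (-inf, +inf): OK
  at node 35 with bounds (10, +inf): OK
  at node 18 with bounds (10, 35): OK
  at node 25 with bounds (18, 35): OK
  at node 29 with bounds (25, 35): OK
  at node 32 with bounds (29, 35): OK
No violation found at any node.
Result: Valid BST


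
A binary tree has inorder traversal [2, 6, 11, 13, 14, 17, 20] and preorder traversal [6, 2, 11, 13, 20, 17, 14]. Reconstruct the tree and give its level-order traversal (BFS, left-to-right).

Inorder:  [2, 6, 11, 13, 14, 17, 20]
Preorder: [6, 2, 11, 13, 20, 17, 14]
Algorithm: preorder visits root first, so consume preorder in order;
for each root, split the current inorder slice at that value into
left-subtree inorder and right-subtree inorder, then recurse.
Recursive splits:
  root=6; inorder splits into left=[2], right=[11, 13, 14, 17, 20]
  root=2; inorder splits into left=[], right=[]
  root=11; inorder splits into left=[], right=[13, 14, 17, 20]
  root=13; inorder splits into left=[], right=[14, 17, 20]
  root=20; inorder splits into left=[14, 17], right=[]
  root=17; inorder splits into left=[14], right=[]
  root=14; inorder splits into left=[], right=[]
Reconstructed level-order: [6, 2, 11, 13, 20, 17, 14]


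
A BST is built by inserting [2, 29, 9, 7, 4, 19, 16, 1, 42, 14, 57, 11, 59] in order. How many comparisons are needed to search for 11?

Search path for 11: 2 -> 29 -> 9 -> 19 -> 16 -> 14 -> 11
Found: True
Comparisons: 7


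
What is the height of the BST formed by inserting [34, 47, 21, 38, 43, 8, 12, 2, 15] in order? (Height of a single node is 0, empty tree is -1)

Insertion order: [34, 47, 21, 38, 43, 8, 12, 2, 15]
Tree (level-order array): [34, 21, 47, 8, None, 38, None, 2, 12, None, 43, None, None, None, 15]
Compute height bottom-up (empty subtree = -1):
  height(2) = 1 + max(-1, -1) = 0
  height(15) = 1 + max(-1, -1) = 0
  height(12) = 1 + max(-1, 0) = 1
  height(8) = 1 + max(0, 1) = 2
  height(21) = 1 + max(2, -1) = 3
  height(43) = 1 + max(-1, -1) = 0
  height(38) = 1 + max(-1, 0) = 1
  height(47) = 1 + max(1, -1) = 2
  height(34) = 1 + max(3, 2) = 4
Height = 4


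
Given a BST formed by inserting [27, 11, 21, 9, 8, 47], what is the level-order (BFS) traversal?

Tree insertion order: [27, 11, 21, 9, 8, 47]
Tree (level-order array): [27, 11, 47, 9, 21, None, None, 8]
BFS from the root, enqueuing left then right child of each popped node:
  queue [27] -> pop 27, enqueue [11, 47], visited so far: [27]
  queue [11, 47] -> pop 11, enqueue [9, 21], visited so far: [27, 11]
  queue [47, 9, 21] -> pop 47, enqueue [none], visited so far: [27, 11, 47]
  queue [9, 21] -> pop 9, enqueue [8], visited so far: [27, 11, 47, 9]
  queue [21, 8] -> pop 21, enqueue [none], visited so far: [27, 11, 47, 9, 21]
  queue [8] -> pop 8, enqueue [none], visited so far: [27, 11, 47, 9, 21, 8]
Result: [27, 11, 47, 9, 21, 8]


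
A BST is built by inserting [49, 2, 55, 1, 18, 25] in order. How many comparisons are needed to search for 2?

Search path for 2: 49 -> 2
Found: True
Comparisons: 2


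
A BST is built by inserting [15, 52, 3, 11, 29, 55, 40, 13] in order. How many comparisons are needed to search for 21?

Search path for 21: 15 -> 52 -> 29
Found: False
Comparisons: 3


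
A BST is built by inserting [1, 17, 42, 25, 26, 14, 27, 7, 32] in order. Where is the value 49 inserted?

Starting tree (level order): [1, None, 17, 14, 42, 7, None, 25, None, None, None, None, 26, None, 27, None, 32]
Insertion path: 1 -> 17 -> 42
Result: insert 49 as right child of 42
Final tree (level order): [1, None, 17, 14, 42, 7, None, 25, 49, None, None, None, 26, None, None, None, 27, None, 32]


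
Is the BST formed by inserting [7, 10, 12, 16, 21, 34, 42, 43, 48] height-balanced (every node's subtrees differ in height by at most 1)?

Tree (level-order array): [7, None, 10, None, 12, None, 16, None, 21, None, 34, None, 42, None, 43, None, 48]
Definition: a tree is height-balanced if, at every node, |h(left) - h(right)| <= 1 (empty subtree has height -1).
Bottom-up per-node check:
  node 48: h_left=-1, h_right=-1, diff=0 [OK], height=0
  node 43: h_left=-1, h_right=0, diff=1 [OK], height=1
  node 42: h_left=-1, h_right=1, diff=2 [FAIL (|-1-1|=2 > 1)], height=2
  node 34: h_left=-1, h_right=2, diff=3 [FAIL (|-1-2|=3 > 1)], height=3
  node 21: h_left=-1, h_right=3, diff=4 [FAIL (|-1-3|=4 > 1)], height=4
  node 16: h_left=-1, h_right=4, diff=5 [FAIL (|-1-4|=5 > 1)], height=5
  node 12: h_left=-1, h_right=5, diff=6 [FAIL (|-1-5|=6 > 1)], height=6
  node 10: h_left=-1, h_right=6, diff=7 [FAIL (|-1-6|=7 > 1)], height=7
  node 7: h_left=-1, h_right=7, diff=8 [FAIL (|-1-7|=8 > 1)], height=8
Node 42 violates the condition: |-1 - 1| = 2 > 1.
Result: Not balanced


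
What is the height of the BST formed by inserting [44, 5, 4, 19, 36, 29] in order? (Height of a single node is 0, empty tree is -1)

Insertion order: [44, 5, 4, 19, 36, 29]
Tree (level-order array): [44, 5, None, 4, 19, None, None, None, 36, 29]
Compute height bottom-up (empty subtree = -1):
  height(4) = 1 + max(-1, -1) = 0
  height(29) = 1 + max(-1, -1) = 0
  height(36) = 1 + max(0, -1) = 1
  height(19) = 1 + max(-1, 1) = 2
  height(5) = 1 + max(0, 2) = 3
  height(44) = 1 + max(3, -1) = 4
Height = 4


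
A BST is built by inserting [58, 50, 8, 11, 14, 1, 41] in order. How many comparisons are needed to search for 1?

Search path for 1: 58 -> 50 -> 8 -> 1
Found: True
Comparisons: 4


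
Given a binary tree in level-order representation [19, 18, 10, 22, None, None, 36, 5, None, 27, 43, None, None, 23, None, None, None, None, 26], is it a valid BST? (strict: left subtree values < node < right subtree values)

Level-order array: [19, 18, 10, 22, None, None, 36, 5, None, 27, 43, None, None, 23, None, None, None, None, 26]
Validate using subtree bounds (lo, hi): at each node, require lo < value < hi,
then recurse left with hi=value and right with lo=value.
Preorder trace (stopping at first violation):
  at node 19 with bounds (-inf, +inf): OK
  at node 18 with bounds (-inf, 19): OK
  at node 22 with bounds (-inf, 18): VIOLATION
Node 22 violates its bound: not (-inf < 22 < 18).
Result: Not a valid BST


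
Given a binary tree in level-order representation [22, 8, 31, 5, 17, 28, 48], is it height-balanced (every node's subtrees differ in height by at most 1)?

Tree (level-order array): [22, 8, 31, 5, 17, 28, 48]
Definition: a tree is height-balanced if, at every node, |h(left) - h(right)| <= 1 (empty subtree has height -1).
Bottom-up per-node check:
  node 5: h_left=-1, h_right=-1, diff=0 [OK], height=0
  node 17: h_left=-1, h_right=-1, diff=0 [OK], height=0
  node 8: h_left=0, h_right=0, diff=0 [OK], height=1
  node 28: h_left=-1, h_right=-1, diff=0 [OK], height=0
  node 48: h_left=-1, h_right=-1, diff=0 [OK], height=0
  node 31: h_left=0, h_right=0, diff=0 [OK], height=1
  node 22: h_left=1, h_right=1, diff=0 [OK], height=2
All nodes satisfy the balance condition.
Result: Balanced


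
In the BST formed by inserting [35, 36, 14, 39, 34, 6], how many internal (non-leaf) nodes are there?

Tree built from: [35, 36, 14, 39, 34, 6]
Tree (level-order array): [35, 14, 36, 6, 34, None, 39]
Rule: An internal node has at least one child.
Per-node child counts:
  node 35: 2 child(ren)
  node 14: 2 child(ren)
  node 6: 0 child(ren)
  node 34: 0 child(ren)
  node 36: 1 child(ren)
  node 39: 0 child(ren)
Matching nodes: [35, 14, 36]
Count of internal (non-leaf) nodes: 3


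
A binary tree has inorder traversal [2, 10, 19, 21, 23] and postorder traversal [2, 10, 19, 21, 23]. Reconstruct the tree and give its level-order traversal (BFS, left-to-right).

Inorder:   [2, 10, 19, 21, 23]
Postorder: [2, 10, 19, 21, 23]
Algorithm: postorder visits root last, so walk postorder right-to-left;
each value is the root of the current inorder slice — split it at that
value, recurse on the right subtree first, then the left.
Recursive splits:
  root=23; inorder splits into left=[2, 10, 19, 21], right=[]
  root=21; inorder splits into left=[2, 10, 19], right=[]
  root=19; inorder splits into left=[2, 10], right=[]
  root=10; inorder splits into left=[2], right=[]
  root=2; inorder splits into left=[], right=[]
Reconstructed level-order: [23, 21, 19, 10, 2]


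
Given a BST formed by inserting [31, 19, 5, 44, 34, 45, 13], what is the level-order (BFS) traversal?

Tree insertion order: [31, 19, 5, 44, 34, 45, 13]
Tree (level-order array): [31, 19, 44, 5, None, 34, 45, None, 13]
BFS from the root, enqueuing left then right child of each popped node:
  queue [31] -> pop 31, enqueue [19, 44], visited so far: [31]
  queue [19, 44] -> pop 19, enqueue [5], visited so far: [31, 19]
  queue [44, 5] -> pop 44, enqueue [34, 45], visited so far: [31, 19, 44]
  queue [5, 34, 45] -> pop 5, enqueue [13], visited so far: [31, 19, 44, 5]
  queue [34, 45, 13] -> pop 34, enqueue [none], visited so far: [31, 19, 44, 5, 34]
  queue [45, 13] -> pop 45, enqueue [none], visited so far: [31, 19, 44, 5, 34, 45]
  queue [13] -> pop 13, enqueue [none], visited so far: [31, 19, 44, 5, 34, 45, 13]
Result: [31, 19, 44, 5, 34, 45, 13]


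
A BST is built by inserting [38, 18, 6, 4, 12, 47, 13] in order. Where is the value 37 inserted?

Starting tree (level order): [38, 18, 47, 6, None, None, None, 4, 12, None, None, None, 13]
Insertion path: 38 -> 18
Result: insert 37 as right child of 18
Final tree (level order): [38, 18, 47, 6, 37, None, None, 4, 12, None, None, None, None, None, 13]


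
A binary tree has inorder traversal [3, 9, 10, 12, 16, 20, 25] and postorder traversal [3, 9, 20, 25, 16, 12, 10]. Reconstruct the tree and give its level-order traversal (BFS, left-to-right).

Inorder:   [3, 9, 10, 12, 16, 20, 25]
Postorder: [3, 9, 20, 25, 16, 12, 10]
Algorithm: postorder visits root last, so walk postorder right-to-left;
each value is the root of the current inorder slice — split it at that
value, recurse on the right subtree first, then the left.
Recursive splits:
  root=10; inorder splits into left=[3, 9], right=[12, 16, 20, 25]
  root=12; inorder splits into left=[], right=[16, 20, 25]
  root=16; inorder splits into left=[], right=[20, 25]
  root=25; inorder splits into left=[20], right=[]
  root=20; inorder splits into left=[], right=[]
  root=9; inorder splits into left=[3], right=[]
  root=3; inorder splits into left=[], right=[]
Reconstructed level-order: [10, 9, 12, 3, 16, 25, 20]


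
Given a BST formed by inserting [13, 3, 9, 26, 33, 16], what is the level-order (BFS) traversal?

Tree insertion order: [13, 3, 9, 26, 33, 16]
Tree (level-order array): [13, 3, 26, None, 9, 16, 33]
BFS from the root, enqueuing left then right child of each popped node:
  queue [13] -> pop 13, enqueue [3, 26], visited so far: [13]
  queue [3, 26] -> pop 3, enqueue [9], visited so far: [13, 3]
  queue [26, 9] -> pop 26, enqueue [16, 33], visited so far: [13, 3, 26]
  queue [9, 16, 33] -> pop 9, enqueue [none], visited so far: [13, 3, 26, 9]
  queue [16, 33] -> pop 16, enqueue [none], visited so far: [13, 3, 26, 9, 16]
  queue [33] -> pop 33, enqueue [none], visited so far: [13, 3, 26, 9, 16, 33]
Result: [13, 3, 26, 9, 16, 33]


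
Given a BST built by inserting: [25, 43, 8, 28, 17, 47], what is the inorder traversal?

Tree insertion order: [25, 43, 8, 28, 17, 47]
Tree (level-order array): [25, 8, 43, None, 17, 28, 47]
Inorder traversal: [8, 17, 25, 28, 43, 47]


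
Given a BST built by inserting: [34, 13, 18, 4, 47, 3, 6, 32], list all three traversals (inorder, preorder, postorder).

Tree insertion order: [34, 13, 18, 4, 47, 3, 6, 32]
Tree (level-order array): [34, 13, 47, 4, 18, None, None, 3, 6, None, 32]
Inorder (L, root, R): [3, 4, 6, 13, 18, 32, 34, 47]
Preorder (root, L, R): [34, 13, 4, 3, 6, 18, 32, 47]
Postorder (L, R, root): [3, 6, 4, 32, 18, 13, 47, 34]


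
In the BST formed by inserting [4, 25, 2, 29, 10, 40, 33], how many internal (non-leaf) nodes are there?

Tree built from: [4, 25, 2, 29, 10, 40, 33]
Tree (level-order array): [4, 2, 25, None, None, 10, 29, None, None, None, 40, 33]
Rule: An internal node has at least one child.
Per-node child counts:
  node 4: 2 child(ren)
  node 2: 0 child(ren)
  node 25: 2 child(ren)
  node 10: 0 child(ren)
  node 29: 1 child(ren)
  node 40: 1 child(ren)
  node 33: 0 child(ren)
Matching nodes: [4, 25, 29, 40]
Count of internal (non-leaf) nodes: 4


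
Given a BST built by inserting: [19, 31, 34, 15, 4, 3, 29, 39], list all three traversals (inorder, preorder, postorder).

Tree insertion order: [19, 31, 34, 15, 4, 3, 29, 39]
Tree (level-order array): [19, 15, 31, 4, None, 29, 34, 3, None, None, None, None, 39]
Inorder (L, root, R): [3, 4, 15, 19, 29, 31, 34, 39]
Preorder (root, L, R): [19, 15, 4, 3, 31, 29, 34, 39]
Postorder (L, R, root): [3, 4, 15, 29, 39, 34, 31, 19]


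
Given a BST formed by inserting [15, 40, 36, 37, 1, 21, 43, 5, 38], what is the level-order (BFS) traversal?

Tree insertion order: [15, 40, 36, 37, 1, 21, 43, 5, 38]
Tree (level-order array): [15, 1, 40, None, 5, 36, 43, None, None, 21, 37, None, None, None, None, None, 38]
BFS from the root, enqueuing left then right child of each popped node:
  queue [15] -> pop 15, enqueue [1, 40], visited so far: [15]
  queue [1, 40] -> pop 1, enqueue [5], visited so far: [15, 1]
  queue [40, 5] -> pop 40, enqueue [36, 43], visited so far: [15, 1, 40]
  queue [5, 36, 43] -> pop 5, enqueue [none], visited so far: [15, 1, 40, 5]
  queue [36, 43] -> pop 36, enqueue [21, 37], visited so far: [15, 1, 40, 5, 36]
  queue [43, 21, 37] -> pop 43, enqueue [none], visited so far: [15, 1, 40, 5, 36, 43]
  queue [21, 37] -> pop 21, enqueue [none], visited so far: [15, 1, 40, 5, 36, 43, 21]
  queue [37] -> pop 37, enqueue [38], visited so far: [15, 1, 40, 5, 36, 43, 21, 37]
  queue [38] -> pop 38, enqueue [none], visited so far: [15, 1, 40, 5, 36, 43, 21, 37, 38]
Result: [15, 1, 40, 5, 36, 43, 21, 37, 38]


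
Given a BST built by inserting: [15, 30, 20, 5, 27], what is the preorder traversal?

Tree insertion order: [15, 30, 20, 5, 27]
Tree (level-order array): [15, 5, 30, None, None, 20, None, None, 27]
Preorder traversal: [15, 5, 30, 20, 27]


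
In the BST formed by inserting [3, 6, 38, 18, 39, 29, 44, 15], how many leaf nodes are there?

Tree built from: [3, 6, 38, 18, 39, 29, 44, 15]
Tree (level-order array): [3, None, 6, None, 38, 18, 39, 15, 29, None, 44]
Rule: A leaf has 0 children.
Per-node child counts:
  node 3: 1 child(ren)
  node 6: 1 child(ren)
  node 38: 2 child(ren)
  node 18: 2 child(ren)
  node 15: 0 child(ren)
  node 29: 0 child(ren)
  node 39: 1 child(ren)
  node 44: 0 child(ren)
Matching nodes: [15, 29, 44]
Count of leaf nodes: 3


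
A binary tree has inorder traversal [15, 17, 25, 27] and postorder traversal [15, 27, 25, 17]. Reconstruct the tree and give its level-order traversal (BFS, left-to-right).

Inorder:   [15, 17, 25, 27]
Postorder: [15, 27, 25, 17]
Algorithm: postorder visits root last, so walk postorder right-to-left;
each value is the root of the current inorder slice — split it at that
value, recurse on the right subtree first, then the left.
Recursive splits:
  root=17; inorder splits into left=[15], right=[25, 27]
  root=25; inorder splits into left=[], right=[27]
  root=27; inorder splits into left=[], right=[]
  root=15; inorder splits into left=[], right=[]
Reconstructed level-order: [17, 15, 25, 27]


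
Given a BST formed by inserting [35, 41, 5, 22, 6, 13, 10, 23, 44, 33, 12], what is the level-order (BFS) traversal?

Tree insertion order: [35, 41, 5, 22, 6, 13, 10, 23, 44, 33, 12]
Tree (level-order array): [35, 5, 41, None, 22, None, 44, 6, 23, None, None, None, 13, None, 33, 10, None, None, None, None, 12]
BFS from the root, enqueuing left then right child of each popped node:
  queue [35] -> pop 35, enqueue [5, 41], visited so far: [35]
  queue [5, 41] -> pop 5, enqueue [22], visited so far: [35, 5]
  queue [41, 22] -> pop 41, enqueue [44], visited so far: [35, 5, 41]
  queue [22, 44] -> pop 22, enqueue [6, 23], visited so far: [35, 5, 41, 22]
  queue [44, 6, 23] -> pop 44, enqueue [none], visited so far: [35, 5, 41, 22, 44]
  queue [6, 23] -> pop 6, enqueue [13], visited so far: [35, 5, 41, 22, 44, 6]
  queue [23, 13] -> pop 23, enqueue [33], visited so far: [35, 5, 41, 22, 44, 6, 23]
  queue [13, 33] -> pop 13, enqueue [10], visited so far: [35, 5, 41, 22, 44, 6, 23, 13]
  queue [33, 10] -> pop 33, enqueue [none], visited so far: [35, 5, 41, 22, 44, 6, 23, 13, 33]
  queue [10] -> pop 10, enqueue [12], visited so far: [35, 5, 41, 22, 44, 6, 23, 13, 33, 10]
  queue [12] -> pop 12, enqueue [none], visited so far: [35, 5, 41, 22, 44, 6, 23, 13, 33, 10, 12]
Result: [35, 5, 41, 22, 44, 6, 23, 13, 33, 10, 12]


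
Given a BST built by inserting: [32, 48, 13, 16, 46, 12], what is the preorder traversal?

Tree insertion order: [32, 48, 13, 16, 46, 12]
Tree (level-order array): [32, 13, 48, 12, 16, 46]
Preorder traversal: [32, 13, 12, 16, 48, 46]


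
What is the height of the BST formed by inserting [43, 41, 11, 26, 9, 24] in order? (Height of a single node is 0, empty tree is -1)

Insertion order: [43, 41, 11, 26, 9, 24]
Tree (level-order array): [43, 41, None, 11, None, 9, 26, None, None, 24]
Compute height bottom-up (empty subtree = -1):
  height(9) = 1 + max(-1, -1) = 0
  height(24) = 1 + max(-1, -1) = 0
  height(26) = 1 + max(0, -1) = 1
  height(11) = 1 + max(0, 1) = 2
  height(41) = 1 + max(2, -1) = 3
  height(43) = 1 + max(3, -1) = 4
Height = 4


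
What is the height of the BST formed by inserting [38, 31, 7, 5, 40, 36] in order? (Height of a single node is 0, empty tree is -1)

Insertion order: [38, 31, 7, 5, 40, 36]
Tree (level-order array): [38, 31, 40, 7, 36, None, None, 5]
Compute height bottom-up (empty subtree = -1):
  height(5) = 1 + max(-1, -1) = 0
  height(7) = 1 + max(0, -1) = 1
  height(36) = 1 + max(-1, -1) = 0
  height(31) = 1 + max(1, 0) = 2
  height(40) = 1 + max(-1, -1) = 0
  height(38) = 1 + max(2, 0) = 3
Height = 3


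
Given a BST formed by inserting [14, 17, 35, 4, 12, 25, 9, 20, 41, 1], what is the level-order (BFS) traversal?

Tree insertion order: [14, 17, 35, 4, 12, 25, 9, 20, 41, 1]
Tree (level-order array): [14, 4, 17, 1, 12, None, 35, None, None, 9, None, 25, 41, None, None, 20]
BFS from the root, enqueuing left then right child of each popped node:
  queue [14] -> pop 14, enqueue [4, 17], visited so far: [14]
  queue [4, 17] -> pop 4, enqueue [1, 12], visited so far: [14, 4]
  queue [17, 1, 12] -> pop 17, enqueue [35], visited so far: [14, 4, 17]
  queue [1, 12, 35] -> pop 1, enqueue [none], visited so far: [14, 4, 17, 1]
  queue [12, 35] -> pop 12, enqueue [9], visited so far: [14, 4, 17, 1, 12]
  queue [35, 9] -> pop 35, enqueue [25, 41], visited so far: [14, 4, 17, 1, 12, 35]
  queue [9, 25, 41] -> pop 9, enqueue [none], visited so far: [14, 4, 17, 1, 12, 35, 9]
  queue [25, 41] -> pop 25, enqueue [20], visited so far: [14, 4, 17, 1, 12, 35, 9, 25]
  queue [41, 20] -> pop 41, enqueue [none], visited so far: [14, 4, 17, 1, 12, 35, 9, 25, 41]
  queue [20] -> pop 20, enqueue [none], visited so far: [14, 4, 17, 1, 12, 35, 9, 25, 41, 20]
Result: [14, 4, 17, 1, 12, 35, 9, 25, 41, 20]


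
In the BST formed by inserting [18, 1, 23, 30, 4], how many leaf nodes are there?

Tree built from: [18, 1, 23, 30, 4]
Tree (level-order array): [18, 1, 23, None, 4, None, 30]
Rule: A leaf has 0 children.
Per-node child counts:
  node 18: 2 child(ren)
  node 1: 1 child(ren)
  node 4: 0 child(ren)
  node 23: 1 child(ren)
  node 30: 0 child(ren)
Matching nodes: [4, 30]
Count of leaf nodes: 2


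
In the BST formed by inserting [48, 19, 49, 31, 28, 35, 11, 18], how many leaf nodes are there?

Tree built from: [48, 19, 49, 31, 28, 35, 11, 18]
Tree (level-order array): [48, 19, 49, 11, 31, None, None, None, 18, 28, 35]
Rule: A leaf has 0 children.
Per-node child counts:
  node 48: 2 child(ren)
  node 19: 2 child(ren)
  node 11: 1 child(ren)
  node 18: 0 child(ren)
  node 31: 2 child(ren)
  node 28: 0 child(ren)
  node 35: 0 child(ren)
  node 49: 0 child(ren)
Matching nodes: [18, 28, 35, 49]
Count of leaf nodes: 4


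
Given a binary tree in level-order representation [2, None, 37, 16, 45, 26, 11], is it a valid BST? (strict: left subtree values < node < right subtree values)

Level-order array: [2, None, 37, 16, 45, 26, 11]
Validate using subtree bounds (lo, hi): at each node, require lo < value < hi,
then recurse left with hi=value and right with lo=value.
Preorder trace (stopping at first violation):
  at node 2 with bounds (-inf, +inf): OK
  at node 37 with bounds (2, +inf): OK
  at node 16 with bounds (2, 37): OK
  at node 26 with bounds (2, 16): VIOLATION
Node 26 violates its bound: not (2 < 26 < 16).
Result: Not a valid BST


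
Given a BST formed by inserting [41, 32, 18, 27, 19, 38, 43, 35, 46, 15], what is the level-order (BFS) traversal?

Tree insertion order: [41, 32, 18, 27, 19, 38, 43, 35, 46, 15]
Tree (level-order array): [41, 32, 43, 18, 38, None, 46, 15, 27, 35, None, None, None, None, None, 19]
BFS from the root, enqueuing left then right child of each popped node:
  queue [41] -> pop 41, enqueue [32, 43], visited so far: [41]
  queue [32, 43] -> pop 32, enqueue [18, 38], visited so far: [41, 32]
  queue [43, 18, 38] -> pop 43, enqueue [46], visited so far: [41, 32, 43]
  queue [18, 38, 46] -> pop 18, enqueue [15, 27], visited so far: [41, 32, 43, 18]
  queue [38, 46, 15, 27] -> pop 38, enqueue [35], visited so far: [41, 32, 43, 18, 38]
  queue [46, 15, 27, 35] -> pop 46, enqueue [none], visited so far: [41, 32, 43, 18, 38, 46]
  queue [15, 27, 35] -> pop 15, enqueue [none], visited so far: [41, 32, 43, 18, 38, 46, 15]
  queue [27, 35] -> pop 27, enqueue [19], visited so far: [41, 32, 43, 18, 38, 46, 15, 27]
  queue [35, 19] -> pop 35, enqueue [none], visited so far: [41, 32, 43, 18, 38, 46, 15, 27, 35]
  queue [19] -> pop 19, enqueue [none], visited so far: [41, 32, 43, 18, 38, 46, 15, 27, 35, 19]
Result: [41, 32, 43, 18, 38, 46, 15, 27, 35, 19]


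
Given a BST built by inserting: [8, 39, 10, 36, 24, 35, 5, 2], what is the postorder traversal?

Tree insertion order: [8, 39, 10, 36, 24, 35, 5, 2]
Tree (level-order array): [8, 5, 39, 2, None, 10, None, None, None, None, 36, 24, None, None, 35]
Postorder traversal: [2, 5, 35, 24, 36, 10, 39, 8]


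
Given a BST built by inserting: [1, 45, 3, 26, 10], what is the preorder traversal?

Tree insertion order: [1, 45, 3, 26, 10]
Tree (level-order array): [1, None, 45, 3, None, None, 26, 10]
Preorder traversal: [1, 45, 3, 26, 10]


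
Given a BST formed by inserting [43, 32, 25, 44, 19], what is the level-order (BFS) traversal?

Tree insertion order: [43, 32, 25, 44, 19]
Tree (level-order array): [43, 32, 44, 25, None, None, None, 19]
BFS from the root, enqueuing left then right child of each popped node:
  queue [43] -> pop 43, enqueue [32, 44], visited so far: [43]
  queue [32, 44] -> pop 32, enqueue [25], visited so far: [43, 32]
  queue [44, 25] -> pop 44, enqueue [none], visited so far: [43, 32, 44]
  queue [25] -> pop 25, enqueue [19], visited so far: [43, 32, 44, 25]
  queue [19] -> pop 19, enqueue [none], visited so far: [43, 32, 44, 25, 19]
Result: [43, 32, 44, 25, 19]


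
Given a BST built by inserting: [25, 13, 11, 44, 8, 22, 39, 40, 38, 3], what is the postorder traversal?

Tree insertion order: [25, 13, 11, 44, 8, 22, 39, 40, 38, 3]
Tree (level-order array): [25, 13, 44, 11, 22, 39, None, 8, None, None, None, 38, 40, 3]
Postorder traversal: [3, 8, 11, 22, 13, 38, 40, 39, 44, 25]


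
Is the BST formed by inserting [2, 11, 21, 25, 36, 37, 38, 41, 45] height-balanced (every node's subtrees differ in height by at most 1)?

Tree (level-order array): [2, None, 11, None, 21, None, 25, None, 36, None, 37, None, 38, None, 41, None, 45]
Definition: a tree is height-balanced if, at every node, |h(left) - h(right)| <= 1 (empty subtree has height -1).
Bottom-up per-node check:
  node 45: h_left=-1, h_right=-1, diff=0 [OK], height=0
  node 41: h_left=-1, h_right=0, diff=1 [OK], height=1
  node 38: h_left=-1, h_right=1, diff=2 [FAIL (|-1-1|=2 > 1)], height=2
  node 37: h_left=-1, h_right=2, diff=3 [FAIL (|-1-2|=3 > 1)], height=3
  node 36: h_left=-1, h_right=3, diff=4 [FAIL (|-1-3|=4 > 1)], height=4
  node 25: h_left=-1, h_right=4, diff=5 [FAIL (|-1-4|=5 > 1)], height=5
  node 21: h_left=-1, h_right=5, diff=6 [FAIL (|-1-5|=6 > 1)], height=6
  node 11: h_left=-1, h_right=6, diff=7 [FAIL (|-1-6|=7 > 1)], height=7
  node 2: h_left=-1, h_right=7, diff=8 [FAIL (|-1-7|=8 > 1)], height=8
Node 38 violates the condition: |-1 - 1| = 2 > 1.
Result: Not balanced


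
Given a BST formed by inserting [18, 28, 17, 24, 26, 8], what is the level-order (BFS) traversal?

Tree insertion order: [18, 28, 17, 24, 26, 8]
Tree (level-order array): [18, 17, 28, 8, None, 24, None, None, None, None, 26]
BFS from the root, enqueuing left then right child of each popped node:
  queue [18] -> pop 18, enqueue [17, 28], visited so far: [18]
  queue [17, 28] -> pop 17, enqueue [8], visited so far: [18, 17]
  queue [28, 8] -> pop 28, enqueue [24], visited so far: [18, 17, 28]
  queue [8, 24] -> pop 8, enqueue [none], visited so far: [18, 17, 28, 8]
  queue [24] -> pop 24, enqueue [26], visited so far: [18, 17, 28, 8, 24]
  queue [26] -> pop 26, enqueue [none], visited so far: [18, 17, 28, 8, 24, 26]
Result: [18, 17, 28, 8, 24, 26]


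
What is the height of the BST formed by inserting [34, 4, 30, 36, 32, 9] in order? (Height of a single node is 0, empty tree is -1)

Insertion order: [34, 4, 30, 36, 32, 9]
Tree (level-order array): [34, 4, 36, None, 30, None, None, 9, 32]
Compute height bottom-up (empty subtree = -1):
  height(9) = 1 + max(-1, -1) = 0
  height(32) = 1 + max(-1, -1) = 0
  height(30) = 1 + max(0, 0) = 1
  height(4) = 1 + max(-1, 1) = 2
  height(36) = 1 + max(-1, -1) = 0
  height(34) = 1 + max(2, 0) = 3
Height = 3


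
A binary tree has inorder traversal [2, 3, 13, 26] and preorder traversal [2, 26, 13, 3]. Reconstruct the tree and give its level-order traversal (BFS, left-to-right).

Inorder:  [2, 3, 13, 26]
Preorder: [2, 26, 13, 3]
Algorithm: preorder visits root first, so consume preorder in order;
for each root, split the current inorder slice at that value into
left-subtree inorder and right-subtree inorder, then recurse.
Recursive splits:
  root=2; inorder splits into left=[], right=[3, 13, 26]
  root=26; inorder splits into left=[3, 13], right=[]
  root=13; inorder splits into left=[3], right=[]
  root=3; inorder splits into left=[], right=[]
Reconstructed level-order: [2, 26, 13, 3]


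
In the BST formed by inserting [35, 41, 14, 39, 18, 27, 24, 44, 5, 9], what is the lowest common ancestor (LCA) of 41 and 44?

Tree insertion order: [35, 41, 14, 39, 18, 27, 24, 44, 5, 9]
Tree (level-order array): [35, 14, 41, 5, 18, 39, 44, None, 9, None, 27, None, None, None, None, None, None, 24]
In a BST, the LCA of p=41, q=44 is the first node v on the
root-to-leaf path with p <= v <= q (go left if both < v, right if both > v).
Walk from root:
  at 35: both 41 and 44 > 35, go right
  at 41: 41 <= 41 <= 44, this is the LCA
LCA = 41


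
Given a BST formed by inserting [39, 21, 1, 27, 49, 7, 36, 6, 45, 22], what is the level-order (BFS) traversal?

Tree insertion order: [39, 21, 1, 27, 49, 7, 36, 6, 45, 22]
Tree (level-order array): [39, 21, 49, 1, 27, 45, None, None, 7, 22, 36, None, None, 6]
BFS from the root, enqueuing left then right child of each popped node:
  queue [39] -> pop 39, enqueue [21, 49], visited so far: [39]
  queue [21, 49] -> pop 21, enqueue [1, 27], visited so far: [39, 21]
  queue [49, 1, 27] -> pop 49, enqueue [45], visited so far: [39, 21, 49]
  queue [1, 27, 45] -> pop 1, enqueue [7], visited so far: [39, 21, 49, 1]
  queue [27, 45, 7] -> pop 27, enqueue [22, 36], visited so far: [39, 21, 49, 1, 27]
  queue [45, 7, 22, 36] -> pop 45, enqueue [none], visited so far: [39, 21, 49, 1, 27, 45]
  queue [7, 22, 36] -> pop 7, enqueue [6], visited so far: [39, 21, 49, 1, 27, 45, 7]
  queue [22, 36, 6] -> pop 22, enqueue [none], visited so far: [39, 21, 49, 1, 27, 45, 7, 22]
  queue [36, 6] -> pop 36, enqueue [none], visited so far: [39, 21, 49, 1, 27, 45, 7, 22, 36]
  queue [6] -> pop 6, enqueue [none], visited so far: [39, 21, 49, 1, 27, 45, 7, 22, 36, 6]
Result: [39, 21, 49, 1, 27, 45, 7, 22, 36, 6]


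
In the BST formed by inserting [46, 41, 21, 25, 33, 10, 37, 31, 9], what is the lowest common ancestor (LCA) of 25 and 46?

Tree insertion order: [46, 41, 21, 25, 33, 10, 37, 31, 9]
Tree (level-order array): [46, 41, None, 21, None, 10, 25, 9, None, None, 33, None, None, 31, 37]
In a BST, the LCA of p=25, q=46 is the first node v on the
root-to-leaf path with p <= v <= q (go left if both < v, right if both > v).
Walk from root:
  at 46: 25 <= 46 <= 46, this is the LCA
LCA = 46


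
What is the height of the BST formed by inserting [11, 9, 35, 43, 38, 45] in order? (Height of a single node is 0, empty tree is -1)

Insertion order: [11, 9, 35, 43, 38, 45]
Tree (level-order array): [11, 9, 35, None, None, None, 43, 38, 45]
Compute height bottom-up (empty subtree = -1):
  height(9) = 1 + max(-1, -1) = 0
  height(38) = 1 + max(-1, -1) = 0
  height(45) = 1 + max(-1, -1) = 0
  height(43) = 1 + max(0, 0) = 1
  height(35) = 1 + max(-1, 1) = 2
  height(11) = 1 + max(0, 2) = 3
Height = 3


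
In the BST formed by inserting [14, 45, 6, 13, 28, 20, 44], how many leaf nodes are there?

Tree built from: [14, 45, 6, 13, 28, 20, 44]
Tree (level-order array): [14, 6, 45, None, 13, 28, None, None, None, 20, 44]
Rule: A leaf has 0 children.
Per-node child counts:
  node 14: 2 child(ren)
  node 6: 1 child(ren)
  node 13: 0 child(ren)
  node 45: 1 child(ren)
  node 28: 2 child(ren)
  node 20: 0 child(ren)
  node 44: 0 child(ren)
Matching nodes: [13, 20, 44]
Count of leaf nodes: 3


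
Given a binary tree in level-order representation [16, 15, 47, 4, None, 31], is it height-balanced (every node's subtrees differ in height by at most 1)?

Tree (level-order array): [16, 15, 47, 4, None, 31]
Definition: a tree is height-balanced if, at every node, |h(left) - h(right)| <= 1 (empty subtree has height -1).
Bottom-up per-node check:
  node 4: h_left=-1, h_right=-1, diff=0 [OK], height=0
  node 15: h_left=0, h_right=-1, diff=1 [OK], height=1
  node 31: h_left=-1, h_right=-1, diff=0 [OK], height=0
  node 47: h_left=0, h_right=-1, diff=1 [OK], height=1
  node 16: h_left=1, h_right=1, diff=0 [OK], height=2
All nodes satisfy the balance condition.
Result: Balanced


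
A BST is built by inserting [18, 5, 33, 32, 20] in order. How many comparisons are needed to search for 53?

Search path for 53: 18 -> 33
Found: False
Comparisons: 2


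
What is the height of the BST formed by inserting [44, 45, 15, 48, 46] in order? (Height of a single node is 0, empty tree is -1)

Insertion order: [44, 45, 15, 48, 46]
Tree (level-order array): [44, 15, 45, None, None, None, 48, 46]
Compute height bottom-up (empty subtree = -1):
  height(15) = 1 + max(-1, -1) = 0
  height(46) = 1 + max(-1, -1) = 0
  height(48) = 1 + max(0, -1) = 1
  height(45) = 1 + max(-1, 1) = 2
  height(44) = 1 + max(0, 2) = 3
Height = 3


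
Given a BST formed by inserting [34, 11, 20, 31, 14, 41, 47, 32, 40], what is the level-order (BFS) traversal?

Tree insertion order: [34, 11, 20, 31, 14, 41, 47, 32, 40]
Tree (level-order array): [34, 11, 41, None, 20, 40, 47, 14, 31, None, None, None, None, None, None, None, 32]
BFS from the root, enqueuing left then right child of each popped node:
  queue [34] -> pop 34, enqueue [11, 41], visited so far: [34]
  queue [11, 41] -> pop 11, enqueue [20], visited so far: [34, 11]
  queue [41, 20] -> pop 41, enqueue [40, 47], visited so far: [34, 11, 41]
  queue [20, 40, 47] -> pop 20, enqueue [14, 31], visited so far: [34, 11, 41, 20]
  queue [40, 47, 14, 31] -> pop 40, enqueue [none], visited so far: [34, 11, 41, 20, 40]
  queue [47, 14, 31] -> pop 47, enqueue [none], visited so far: [34, 11, 41, 20, 40, 47]
  queue [14, 31] -> pop 14, enqueue [none], visited so far: [34, 11, 41, 20, 40, 47, 14]
  queue [31] -> pop 31, enqueue [32], visited so far: [34, 11, 41, 20, 40, 47, 14, 31]
  queue [32] -> pop 32, enqueue [none], visited so far: [34, 11, 41, 20, 40, 47, 14, 31, 32]
Result: [34, 11, 41, 20, 40, 47, 14, 31, 32]


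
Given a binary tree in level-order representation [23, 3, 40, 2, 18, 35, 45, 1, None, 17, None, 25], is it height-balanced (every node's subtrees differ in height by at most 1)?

Tree (level-order array): [23, 3, 40, 2, 18, 35, 45, 1, None, 17, None, 25]
Definition: a tree is height-balanced if, at every node, |h(left) - h(right)| <= 1 (empty subtree has height -1).
Bottom-up per-node check:
  node 1: h_left=-1, h_right=-1, diff=0 [OK], height=0
  node 2: h_left=0, h_right=-1, diff=1 [OK], height=1
  node 17: h_left=-1, h_right=-1, diff=0 [OK], height=0
  node 18: h_left=0, h_right=-1, diff=1 [OK], height=1
  node 3: h_left=1, h_right=1, diff=0 [OK], height=2
  node 25: h_left=-1, h_right=-1, diff=0 [OK], height=0
  node 35: h_left=0, h_right=-1, diff=1 [OK], height=1
  node 45: h_left=-1, h_right=-1, diff=0 [OK], height=0
  node 40: h_left=1, h_right=0, diff=1 [OK], height=2
  node 23: h_left=2, h_right=2, diff=0 [OK], height=3
All nodes satisfy the balance condition.
Result: Balanced


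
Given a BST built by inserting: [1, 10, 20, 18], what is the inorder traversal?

Tree insertion order: [1, 10, 20, 18]
Tree (level-order array): [1, None, 10, None, 20, 18]
Inorder traversal: [1, 10, 18, 20]


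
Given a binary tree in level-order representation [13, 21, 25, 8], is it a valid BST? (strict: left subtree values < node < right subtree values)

Level-order array: [13, 21, 25, 8]
Validate using subtree bounds (lo, hi): at each node, require lo < value < hi,
then recurse left with hi=value and right with lo=value.
Preorder trace (stopping at first violation):
  at node 13 with bounds (-inf, +inf): OK
  at node 21 with bounds (-inf, 13): VIOLATION
Node 21 violates its bound: not (-inf < 21 < 13).
Result: Not a valid BST


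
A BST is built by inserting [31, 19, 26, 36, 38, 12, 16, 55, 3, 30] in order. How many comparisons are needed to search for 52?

Search path for 52: 31 -> 36 -> 38 -> 55
Found: False
Comparisons: 4


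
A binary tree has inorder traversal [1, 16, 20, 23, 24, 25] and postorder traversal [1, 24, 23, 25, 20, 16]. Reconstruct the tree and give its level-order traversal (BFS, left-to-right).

Inorder:   [1, 16, 20, 23, 24, 25]
Postorder: [1, 24, 23, 25, 20, 16]
Algorithm: postorder visits root last, so walk postorder right-to-left;
each value is the root of the current inorder slice — split it at that
value, recurse on the right subtree first, then the left.
Recursive splits:
  root=16; inorder splits into left=[1], right=[20, 23, 24, 25]
  root=20; inorder splits into left=[], right=[23, 24, 25]
  root=25; inorder splits into left=[23, 24], right=[]
  root=23; inorder splits into left=[], right=[24]
  root=24; inorder splits into left=[], right=[]
  root=1; inorder splits into left=[], right=[]
Reconstructed level-order: [16, 1, 20, 25, 23, 24]


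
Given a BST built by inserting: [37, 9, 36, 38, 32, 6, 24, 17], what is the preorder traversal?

Tree insertion order: [37, 9, 36, 38, 32, 6, 24, 17]
Tree (level-order array): [37, 9, 38, 6, 36, None, None, None, None, 32, None, 24, None, 17]
Preorder traversal: [37, 9, 6, 36, 32, 24, 17, 38]


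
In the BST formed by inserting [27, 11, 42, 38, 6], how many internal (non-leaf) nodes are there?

Tree built from: [27, 11, 42, 38, 6]
Tree (level-order array): [27, 11, 42, 6, None, 38]
Rule: An internal node has at least one child.
Per-node child counts:
  node 27: 2 child(ren)
  node 11: 1 child(ren)
  node 6: 0 child(ren)
  node 42: 1 child(ren)
  node 38: 0 child(ren)
Matching nodes: [27, 11, 42]
Count of internal (non-leaf) nodes: 3


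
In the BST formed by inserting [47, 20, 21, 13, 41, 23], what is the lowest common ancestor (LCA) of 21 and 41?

Tree insertion order: [47, 20, 21, 13, 41, 23]
Tree (level-order array): [47, 20, None, 13, 21, None, None, None, 41, 23]
In a BST, the LCA of p=21, q=41 is the first node v on the
root-to-leaf path with p <= v <= q (go left if both < v, right if both > v).
Walk from root:
  at 47: both 21 and 41 < 47, go left
  at 20: both 21 and 41 > 20, go right
  at 21: 21 <= 21 <= 41, this is the LCA
LCA = 21


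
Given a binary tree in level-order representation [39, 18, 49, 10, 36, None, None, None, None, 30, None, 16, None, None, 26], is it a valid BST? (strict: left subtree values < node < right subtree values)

Level-order array: [39, 18, 49, 10, 36, None, None, None, None, 30, None, 16, None, None, 26]
Validate using subtree bounds (lo, hi): at each node, require lo < value < hi,
then recurse left with hi=value and right with lo=value.
Preorder trace (stopping at first violation):
  at node 39 with bounds (-inf, +inf): OK
  at node 18 with bounds (-inf, 39): OK
  at node 10 with bounds (-inf, 18): OK
  at node 36 with bounds (18, 39): OK
  at node 30 with bounds (18, 36): OK
  at node 16 with bounds (18, 30): VIOLATION
Node 16 violates its bound: not (18 < 16 < 30).
Result: Not a valid BST


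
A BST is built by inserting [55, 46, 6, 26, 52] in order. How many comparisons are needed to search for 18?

Search path for 18: 55 -> 46 -> 6 -> 26
Found: False
Comparisons: 4


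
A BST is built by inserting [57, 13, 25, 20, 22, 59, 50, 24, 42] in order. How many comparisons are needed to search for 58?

Search path for 58: 57 -> 59
Found: False
Comparisons: 2


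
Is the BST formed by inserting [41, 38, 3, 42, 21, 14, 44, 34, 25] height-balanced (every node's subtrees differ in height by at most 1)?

Tree (level-order array): [41, 38, 42, 3, None, None, 44, None, 21, None, None, 14, 34, None, None, 25]
Definition: a tree is height-balanced if, at every node, |h(left) - h(right)| <= 1 (empty subtree has height -1).
Bottom-up per-node check:
  node 14: h_left=-1, h_right=-1, diff=0 [OK], height=0
  node 25: h_left=-1, h_right=-1, diff=0 [OK], height=0
  node 34: h_left=0, h_right=-1, diff=1 [OK], height=1
  node 21: h_left=0, h_right=1, diff=1 [OK], height=2
  node 3: h_left=-1, h_right=2, diff=3 [FAIL (|-1-2|=3 > 1)], height=3
  node 38: h_left=3, h_right=-1, diff=4 [FAIL (|3--1|=4 > 1)], height=4
  node 44: h_left=-1, h_right=-1, diff=0 [OK], height=0
  node 42: h_left=-1, h_right=0, diff=1 [OK], height=1
  node 41: h_left=4, h_right=1, diff=3 [FAIL (|4-1|=3 > 1)], height=5
Node 3 violates the condition: |-1 - 2| = 3 > 1.
Result: Not balanced


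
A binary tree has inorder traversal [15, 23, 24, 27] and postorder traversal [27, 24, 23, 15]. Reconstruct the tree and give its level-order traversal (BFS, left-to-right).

Inorder:   [15, 23, 24, 27]
Postorder: [27, 24, 23, 15]
Algorithm: postorder visits root last, so walk postorder right-to-left;
each value is the root of the current inorder slice — split it at that
value, recurse on the right subtree first, then the left.
Recursive splits:
  root=15; inorder splits into left=[], right=[23, 24, 27]
  root=23; inorder splits into left=[], right=[24, 27]
  root=24; inorder splits into left=[], right=[27]
  root=27; inorder splits into left=[], right=[]
Reconstructed level-order: [15, 23, 24, 27]


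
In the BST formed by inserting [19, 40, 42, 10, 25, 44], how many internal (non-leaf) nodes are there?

Tree built from: [19, 40, 42, 10, 25, 44]
Tree (level-order array): [19, 10, 40, None, None, 25, 42, None, None, None, 44]
Rule: An internal node has at least one child.
Per-node child counts:
  node 19: 2 child(ren)
  node 10: 0 child(ren)
  node 40: 2 child(ren)
  node 25: 0 child(ren)
  node 42: 1 child(ren)
  node 44: 0 child(ren)
Matching nodes: [19, 40, 42]
Count of internal (non-leaf) nodes: 3
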